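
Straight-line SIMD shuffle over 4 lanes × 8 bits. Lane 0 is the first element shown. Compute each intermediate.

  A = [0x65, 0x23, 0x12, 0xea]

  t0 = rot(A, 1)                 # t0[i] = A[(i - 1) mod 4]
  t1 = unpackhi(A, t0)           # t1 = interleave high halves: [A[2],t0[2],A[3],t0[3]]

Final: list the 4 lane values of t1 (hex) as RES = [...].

RES = [0x12, 0x23, 0xea, 0x12]

  t0: ea 65 23 12
  t1: 12 23 ea 12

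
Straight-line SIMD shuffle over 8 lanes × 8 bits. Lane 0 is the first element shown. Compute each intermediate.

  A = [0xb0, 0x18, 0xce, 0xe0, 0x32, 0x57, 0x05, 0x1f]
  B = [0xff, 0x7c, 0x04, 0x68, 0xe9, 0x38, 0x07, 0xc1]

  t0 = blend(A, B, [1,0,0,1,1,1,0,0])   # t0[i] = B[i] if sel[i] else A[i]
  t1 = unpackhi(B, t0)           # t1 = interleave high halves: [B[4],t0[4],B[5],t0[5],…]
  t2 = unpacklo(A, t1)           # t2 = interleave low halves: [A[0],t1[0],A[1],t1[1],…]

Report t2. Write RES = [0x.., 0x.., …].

  t0: ff 18 ce 68 e9 38 05 1f
  t1: e9 e9 38 38 07 05 c1 1f
  t2: b0 e9 18 e9 ce 38 e0 38

RES = [0xb0, 0xe9, 0x18, 0xe9, 0xce, 0x38, 0xe0, 0x38]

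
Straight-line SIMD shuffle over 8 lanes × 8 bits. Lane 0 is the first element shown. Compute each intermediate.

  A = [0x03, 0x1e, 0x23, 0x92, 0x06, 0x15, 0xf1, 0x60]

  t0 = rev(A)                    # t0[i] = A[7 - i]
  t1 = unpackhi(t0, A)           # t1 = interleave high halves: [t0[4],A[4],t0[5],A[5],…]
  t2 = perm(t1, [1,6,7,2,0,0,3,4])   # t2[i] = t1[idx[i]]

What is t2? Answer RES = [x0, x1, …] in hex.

RES = [0x06, 0x03, 0x60, 0x23, 0x92, 0x92, 0x15, 0x1e]

  t0: 60 f1 15 06 92 23 1e 03
  t1: 92 06 23 15 1e f1 03 60
  t2: 06 03 60 23 92 92 15 1e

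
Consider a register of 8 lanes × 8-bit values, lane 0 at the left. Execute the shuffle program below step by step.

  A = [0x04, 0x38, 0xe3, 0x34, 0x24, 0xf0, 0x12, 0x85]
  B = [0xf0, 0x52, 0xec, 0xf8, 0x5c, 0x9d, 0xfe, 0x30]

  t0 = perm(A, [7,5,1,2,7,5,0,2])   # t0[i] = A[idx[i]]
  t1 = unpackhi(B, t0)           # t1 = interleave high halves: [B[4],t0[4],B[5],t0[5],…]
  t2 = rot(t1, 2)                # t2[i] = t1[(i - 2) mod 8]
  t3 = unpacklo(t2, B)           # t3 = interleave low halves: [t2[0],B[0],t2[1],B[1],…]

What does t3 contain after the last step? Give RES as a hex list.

RES = [0x30, 0xf0, 0xe3, 0x52, 0x5c, 0xec, 0x85, 0xf8]

→ t0 |85|f0|38|e3|85|f0|04|e3|
→ t1 |5c|85|9d|f0|fe|04|30|e3|
→ t2 |30|e3|5c|85|9d|f0|fe|04|
→ t3 |30|f0|e3|52|5c|ec|85|f8|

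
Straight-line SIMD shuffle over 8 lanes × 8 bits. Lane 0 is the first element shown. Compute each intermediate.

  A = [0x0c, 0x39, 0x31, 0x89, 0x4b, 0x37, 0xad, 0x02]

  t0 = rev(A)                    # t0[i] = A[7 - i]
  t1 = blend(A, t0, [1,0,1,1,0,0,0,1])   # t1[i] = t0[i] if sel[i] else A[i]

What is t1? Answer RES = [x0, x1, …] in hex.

RES = [0x02, 0x39, 0x37, 0x4b, 0x4b, 0x37, 0xad, 0x0c]

  t0: 02 ad 37 4b 89 31 39 0c
  t1: 02 39 37 4b 4b 37 ad 0c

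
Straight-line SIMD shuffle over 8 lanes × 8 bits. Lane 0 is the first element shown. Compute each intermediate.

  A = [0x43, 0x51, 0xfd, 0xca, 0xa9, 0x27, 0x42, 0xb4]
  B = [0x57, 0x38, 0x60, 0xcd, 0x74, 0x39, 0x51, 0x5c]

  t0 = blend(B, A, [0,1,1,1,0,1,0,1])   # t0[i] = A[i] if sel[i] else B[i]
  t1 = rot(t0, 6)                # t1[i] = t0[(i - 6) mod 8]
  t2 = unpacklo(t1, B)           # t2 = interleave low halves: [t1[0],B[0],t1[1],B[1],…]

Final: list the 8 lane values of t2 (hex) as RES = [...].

RES = [ 0xfd  0x57  0xca  0x38  0x74  0x60  0x27  0xcd ]

t0 = [0x57, 0x51, 0xfd, 0xca, 0x74, 0x27, 0x51, 0xb4]
t1 = [0xfd, 0xca, 0x74, 0x27, 0x51, 0xb4, 0x57, 0x51]
t2 = [0xfd, 0x57, 0xca, 0x38, 0x74, 0x60, 0x27, 0xcd]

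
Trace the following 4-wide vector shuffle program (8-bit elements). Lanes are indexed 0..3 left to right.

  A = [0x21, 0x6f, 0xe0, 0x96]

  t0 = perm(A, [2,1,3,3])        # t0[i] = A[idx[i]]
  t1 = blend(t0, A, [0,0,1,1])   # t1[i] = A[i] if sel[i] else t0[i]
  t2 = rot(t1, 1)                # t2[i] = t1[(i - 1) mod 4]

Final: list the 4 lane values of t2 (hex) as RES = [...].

RES = [ 0x96  0xe0  0x6f  0xe0 ]

t0 = [0xe0, 0x6f, 0x96, 0x96]
t1 = [0xe0, 0x6f, 0xe0, 0x96]
t2 = [0x96, 0xe0, 0x6f, 0xe0]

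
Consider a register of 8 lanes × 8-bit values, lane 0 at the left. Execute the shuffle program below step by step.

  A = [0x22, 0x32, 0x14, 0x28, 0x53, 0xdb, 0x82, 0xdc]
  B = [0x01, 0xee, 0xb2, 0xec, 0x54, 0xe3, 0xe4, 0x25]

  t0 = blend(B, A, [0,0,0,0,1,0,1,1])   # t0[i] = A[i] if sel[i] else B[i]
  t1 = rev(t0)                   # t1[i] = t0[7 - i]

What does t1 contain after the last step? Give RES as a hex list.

RES = [ 0xdc  0x82  0xe3  0x53  0xec  0xb2  0xee  0x01 ]

  t0: 01 ee b2 ec 53 e3 82 dc
  t1: dc 82 e3 53 ec b2 ee 01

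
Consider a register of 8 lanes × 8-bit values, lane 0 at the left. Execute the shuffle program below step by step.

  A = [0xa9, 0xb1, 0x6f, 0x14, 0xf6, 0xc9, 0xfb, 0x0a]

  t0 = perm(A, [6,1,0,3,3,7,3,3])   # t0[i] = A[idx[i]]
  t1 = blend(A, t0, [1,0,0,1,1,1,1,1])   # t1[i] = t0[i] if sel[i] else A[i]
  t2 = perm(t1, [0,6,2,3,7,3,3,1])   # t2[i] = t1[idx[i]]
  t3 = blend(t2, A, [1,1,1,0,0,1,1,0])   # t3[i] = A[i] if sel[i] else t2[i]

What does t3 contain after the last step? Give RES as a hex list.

RES = [ 0xa9  0xb1  0x6f  0x14  0x14  0xc9  0xfb  0xb1 ]

t0 = [0xfb, 0xb1, 0xa9, 0x14, 0x14, 0x0a, 0x14, 0x14]
t1 = [0xfb, 0xb1, 0x6f, 0x14, 0x14, 0x0a, 0x14, 0x14]
t2 = [0xfb, 0x14, 0x6f, 0x14, 0x14, 0x14, 0x14, 0xb1]
t3 = [0xa9, 0xb1, 0x6f, 0x14, 0x14, 0xc9, 0xfb, 0xb1]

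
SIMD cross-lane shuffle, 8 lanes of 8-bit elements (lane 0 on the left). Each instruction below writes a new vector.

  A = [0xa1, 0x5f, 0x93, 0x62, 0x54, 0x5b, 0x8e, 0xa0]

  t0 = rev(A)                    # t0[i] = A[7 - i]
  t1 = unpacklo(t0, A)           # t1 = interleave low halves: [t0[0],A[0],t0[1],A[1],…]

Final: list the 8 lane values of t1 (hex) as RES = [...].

t0 = [0xa0, 0x8e, 0x5b, 0x54, 0x62, 0x93, 0x5f, 0xa1]
t1 = [0xa0, 0xa1, 0x8e, 0x5f, 0x5b, 0x93, 0x54, 0x62]

RES = [0xa0, 0xa1, 0x8e, 0x5f, 0x5b, 0x93, 0x54, 0x62]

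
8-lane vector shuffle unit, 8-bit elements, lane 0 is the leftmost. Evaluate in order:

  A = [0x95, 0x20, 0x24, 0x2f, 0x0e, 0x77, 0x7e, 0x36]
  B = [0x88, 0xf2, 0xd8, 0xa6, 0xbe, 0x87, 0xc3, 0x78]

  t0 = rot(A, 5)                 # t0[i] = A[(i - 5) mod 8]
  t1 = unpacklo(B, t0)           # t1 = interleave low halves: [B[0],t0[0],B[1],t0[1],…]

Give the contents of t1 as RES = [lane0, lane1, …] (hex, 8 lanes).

t0 = [0x2f, 0x0e, 0x77, 0x7e, 0x36, 0x95, 0x20, 0x24]
t1 = [0x88, 0x2f, 0xf2, 0x0e, 0xd8, 0x77, 0xa6, 0x7e]

RES = [0x88, 0x2f, 0xf2, 0x0e, 0xd8, 0x77, 0xa6, 0x7e]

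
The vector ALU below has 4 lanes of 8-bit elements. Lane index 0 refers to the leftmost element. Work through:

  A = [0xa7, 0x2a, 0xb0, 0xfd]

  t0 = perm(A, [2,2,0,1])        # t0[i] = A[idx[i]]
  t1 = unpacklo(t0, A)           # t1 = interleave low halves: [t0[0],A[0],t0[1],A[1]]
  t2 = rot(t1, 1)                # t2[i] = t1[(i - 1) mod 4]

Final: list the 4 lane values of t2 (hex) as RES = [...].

RES = [0x2a, 0xb0, 0xa7, 0xb0]

t0 = [0xb0, 0xb0, 0xa7, 0x2a]
t1 = [0xb0, 0xa7, 0xb0, 0x2a]
t2 = [0x2a, 0xb0, 0xa7, 0xb0]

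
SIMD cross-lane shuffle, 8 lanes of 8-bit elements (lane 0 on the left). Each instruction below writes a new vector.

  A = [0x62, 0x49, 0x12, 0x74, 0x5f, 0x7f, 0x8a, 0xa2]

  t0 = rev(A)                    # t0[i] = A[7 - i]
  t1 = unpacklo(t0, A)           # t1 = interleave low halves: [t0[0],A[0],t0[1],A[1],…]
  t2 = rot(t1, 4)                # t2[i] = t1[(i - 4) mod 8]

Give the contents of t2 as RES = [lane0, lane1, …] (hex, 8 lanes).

t0 = [0xa2, 0x8a, 0x7f, 0x5f, 0x74, 0x12, 0x49, 0x62]
t1 = [0xa2, 0x62, 0x8a, 0x49, 0x7f, 0x12, 0x5f, 0x74]
t2 = [0x7f, 0x12, 0x5f, 0x74, 0xa2, 0x62, 0x8a, 0x49]

RES = [0x7f, 0x12, 0x5f, 0x74, 0xa2, 0x62, 0x8a, 0x49]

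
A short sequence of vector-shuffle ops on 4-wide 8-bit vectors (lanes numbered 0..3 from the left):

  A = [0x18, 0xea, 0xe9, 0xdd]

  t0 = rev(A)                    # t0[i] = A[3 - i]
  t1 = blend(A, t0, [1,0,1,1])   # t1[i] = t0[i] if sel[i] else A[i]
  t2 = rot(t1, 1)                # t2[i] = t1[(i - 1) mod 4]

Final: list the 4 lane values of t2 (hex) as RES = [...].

→ t0 |dd|e9|ea|18|
→ t1 |dd|ea|ea|18|
→ t2 |18|dd|ea|ea|

RES = [ 0x18  0xdd  0xea  0xea ]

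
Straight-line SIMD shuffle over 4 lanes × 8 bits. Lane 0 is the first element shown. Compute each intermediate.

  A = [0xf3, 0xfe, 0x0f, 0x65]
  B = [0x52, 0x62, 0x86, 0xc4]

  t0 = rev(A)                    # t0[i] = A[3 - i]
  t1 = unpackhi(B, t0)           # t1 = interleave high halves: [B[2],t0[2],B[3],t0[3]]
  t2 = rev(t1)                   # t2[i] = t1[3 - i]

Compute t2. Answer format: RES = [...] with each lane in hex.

t0 = [0x65, 0x0f, 0xfe, 0xf3]
t1 = [0x86, 0xfe, 0xc4, 0xf3]
t2 = [0xf3, 0xc4, 0xfe, 0x86]

RES = [0xf3, 0xc4, 0xfe, 0x86]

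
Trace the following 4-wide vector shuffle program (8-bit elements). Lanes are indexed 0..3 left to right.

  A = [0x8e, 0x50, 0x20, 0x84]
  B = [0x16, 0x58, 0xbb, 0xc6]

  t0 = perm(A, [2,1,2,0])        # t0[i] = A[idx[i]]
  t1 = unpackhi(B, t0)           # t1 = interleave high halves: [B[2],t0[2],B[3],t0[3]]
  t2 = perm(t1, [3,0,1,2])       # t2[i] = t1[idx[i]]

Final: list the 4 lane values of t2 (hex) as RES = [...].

→ t0 |20|50|20|8e|
→ t1 |bb|20|c6|8e|
→ t2 |8e|bb|20|c6|

RES = [ 0x8e  0xbb  0x20  0xc6 ]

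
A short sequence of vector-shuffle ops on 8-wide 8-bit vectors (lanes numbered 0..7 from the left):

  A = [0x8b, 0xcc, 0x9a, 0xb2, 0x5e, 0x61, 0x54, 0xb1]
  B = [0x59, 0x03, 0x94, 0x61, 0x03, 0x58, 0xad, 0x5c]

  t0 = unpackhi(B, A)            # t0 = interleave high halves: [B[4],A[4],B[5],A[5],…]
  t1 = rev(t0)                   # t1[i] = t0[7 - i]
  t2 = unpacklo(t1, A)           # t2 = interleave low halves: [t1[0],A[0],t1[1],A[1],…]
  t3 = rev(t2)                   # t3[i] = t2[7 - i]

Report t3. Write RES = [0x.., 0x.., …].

→ t0 |03|5e|58|61|ad|54|5c|b1|
→ t1 |b1|5c|54|ad|61|58|5e|03|
→ t2 |b1|8b|5c|cc|54|9a|ad|b2|
→ t3 |b2|ad|9a|54|cc|5c|8b|b1|

RES = [0xb2, 0xad, 0x9a, 0x54, 0xcc, 0x5c, 0x8b, 0xb1]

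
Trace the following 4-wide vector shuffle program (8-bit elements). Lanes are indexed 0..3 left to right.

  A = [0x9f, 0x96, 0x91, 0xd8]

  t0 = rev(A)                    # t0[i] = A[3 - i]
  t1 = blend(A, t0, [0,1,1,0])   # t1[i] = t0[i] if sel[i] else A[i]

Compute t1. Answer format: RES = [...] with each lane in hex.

  t0: d8 91 96 9f
  t1: 9f 91 96 d8

RES = [ 0x9f  0x91  0x96  0xd8 ]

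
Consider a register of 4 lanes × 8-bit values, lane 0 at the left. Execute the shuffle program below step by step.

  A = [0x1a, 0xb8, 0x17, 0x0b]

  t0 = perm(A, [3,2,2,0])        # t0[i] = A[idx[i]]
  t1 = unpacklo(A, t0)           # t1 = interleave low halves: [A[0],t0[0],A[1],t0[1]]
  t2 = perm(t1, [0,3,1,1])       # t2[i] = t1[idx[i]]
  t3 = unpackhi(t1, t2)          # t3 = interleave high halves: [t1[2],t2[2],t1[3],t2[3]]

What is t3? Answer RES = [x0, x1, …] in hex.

RES = [ 0xb8  0x0b  0x17  0x0b ]

→ t0 |0b|17|17|1a|
→ t1 |1a|0b|b8|17|
→ t2 |1a|17|0b|0b|
→ t3 |b8|0b|17|0b|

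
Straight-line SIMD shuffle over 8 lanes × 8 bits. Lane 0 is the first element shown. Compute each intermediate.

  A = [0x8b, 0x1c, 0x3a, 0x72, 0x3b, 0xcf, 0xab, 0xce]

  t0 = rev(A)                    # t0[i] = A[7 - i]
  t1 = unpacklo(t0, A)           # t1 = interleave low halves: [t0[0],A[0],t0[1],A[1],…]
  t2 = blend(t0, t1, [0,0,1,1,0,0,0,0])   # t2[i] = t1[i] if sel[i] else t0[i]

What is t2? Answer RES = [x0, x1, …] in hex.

  t0: ce ab cf 3b 72 3a 1c 8b
  t1: ce 8b ab 1c cf 3a 3b 72
  t2: ce ab ab 1c 72 3a 1c 8b

RES = [ 0xce  0xab  0xab  0x1c  0x72  0x3a  0x1c  0x8b ]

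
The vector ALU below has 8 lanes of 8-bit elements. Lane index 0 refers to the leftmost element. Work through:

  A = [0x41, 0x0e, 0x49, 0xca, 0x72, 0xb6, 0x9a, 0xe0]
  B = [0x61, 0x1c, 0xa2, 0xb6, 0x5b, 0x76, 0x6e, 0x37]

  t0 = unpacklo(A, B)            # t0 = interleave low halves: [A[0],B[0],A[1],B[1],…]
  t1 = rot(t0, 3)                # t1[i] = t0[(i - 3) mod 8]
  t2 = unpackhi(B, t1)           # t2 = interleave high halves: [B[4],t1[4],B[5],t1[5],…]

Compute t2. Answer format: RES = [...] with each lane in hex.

RES = [ 0x5b  0x61  0x76  0x0e  0x6e  0x1c  0x37  0x49 ]

  t0: 41 61 0e 1c 49 a2 ca b6
  t1: a2 ca b6 41 61 0e 1c 49
  t2: 5b 61 76 0e 6e 1c 37 49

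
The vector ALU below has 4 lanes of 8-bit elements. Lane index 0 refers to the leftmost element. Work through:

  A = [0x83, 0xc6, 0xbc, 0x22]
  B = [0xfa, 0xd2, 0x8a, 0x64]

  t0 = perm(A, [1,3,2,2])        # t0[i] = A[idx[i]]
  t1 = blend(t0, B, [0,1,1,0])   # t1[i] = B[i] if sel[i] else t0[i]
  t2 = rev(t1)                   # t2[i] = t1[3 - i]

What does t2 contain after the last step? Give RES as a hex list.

→ t0 |c6|22|bc|bc|
→ t1 |c6|d2|8a|bc|
→ t2 |bc|8a|d2|c6|

RES = [ 0xbc  0x8a  0xd2  0xc6 ]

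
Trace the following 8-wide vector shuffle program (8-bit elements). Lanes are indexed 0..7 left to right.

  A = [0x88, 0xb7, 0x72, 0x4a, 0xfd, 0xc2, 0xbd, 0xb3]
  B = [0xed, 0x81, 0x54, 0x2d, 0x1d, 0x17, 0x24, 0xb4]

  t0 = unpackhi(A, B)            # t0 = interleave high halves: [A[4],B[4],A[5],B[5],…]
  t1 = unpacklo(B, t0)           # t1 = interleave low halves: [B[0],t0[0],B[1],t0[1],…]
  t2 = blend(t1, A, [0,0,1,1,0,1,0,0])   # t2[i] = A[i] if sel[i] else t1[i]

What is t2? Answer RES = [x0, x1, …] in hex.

RES = [ 0xed  0xfd  0x72  0x4a  0x54  0xc2  0x2d  0x17 ]

  t0: fd 1d c2 17 bd 24 b3 b4
  t1: ed fd 81 1d 54 c2 2d 17
  t2: ed fd 72 4a 54 c2 2d 17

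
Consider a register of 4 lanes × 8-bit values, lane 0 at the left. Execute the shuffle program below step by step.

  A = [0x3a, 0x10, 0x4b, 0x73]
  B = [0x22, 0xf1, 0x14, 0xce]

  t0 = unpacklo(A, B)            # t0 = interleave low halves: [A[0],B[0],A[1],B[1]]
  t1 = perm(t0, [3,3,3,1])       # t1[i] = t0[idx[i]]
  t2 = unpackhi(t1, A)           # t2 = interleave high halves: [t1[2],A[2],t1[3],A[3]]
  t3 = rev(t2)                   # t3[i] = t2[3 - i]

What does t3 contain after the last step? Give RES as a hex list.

RES = [0x73, 0x22, 0x4b, 0xf1]

t0 = [0x3a, 0x22, 0x10, 0xf1]
t1 = [0xf1, 0xf1, 0xf1, 0x22]
t2 = [0xf1, 0x4b, 0x22, 0x73]
t3 = [0x73, 0x22, 0x4b, 0xf1]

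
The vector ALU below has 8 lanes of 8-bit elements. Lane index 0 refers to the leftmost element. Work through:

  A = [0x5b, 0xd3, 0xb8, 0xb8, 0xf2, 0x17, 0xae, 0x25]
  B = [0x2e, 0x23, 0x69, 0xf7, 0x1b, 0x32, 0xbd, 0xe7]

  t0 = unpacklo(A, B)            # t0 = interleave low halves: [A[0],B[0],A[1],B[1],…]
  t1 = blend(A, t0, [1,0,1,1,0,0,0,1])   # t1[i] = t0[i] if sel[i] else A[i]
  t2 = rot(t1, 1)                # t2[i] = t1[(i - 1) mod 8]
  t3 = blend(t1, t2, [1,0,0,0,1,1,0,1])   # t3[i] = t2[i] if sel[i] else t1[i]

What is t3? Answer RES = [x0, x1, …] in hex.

RES = [ 0xf7  0xd3  0xd3  0x23  0x23  0xf2  0xae  0xae ]

t0 = [0x5b, 0x2e, 0xd3, 0x23, 0xb8, 0x69, 0xb8, 0xf7]
t1 = [0x5b, 0xd3, 0xd3, 0x23, 0xf2, 0x17, 0xae, 0xf7]
t2 = [0xf7, 0x5b, 0xd3, 0xd3, 0x23, 0xf2, 0x17, 0xae]
t3 = [0xf7, 0xd3, 0xd3, 0x23, 0x23, 0xf2, 0xae, 0xae]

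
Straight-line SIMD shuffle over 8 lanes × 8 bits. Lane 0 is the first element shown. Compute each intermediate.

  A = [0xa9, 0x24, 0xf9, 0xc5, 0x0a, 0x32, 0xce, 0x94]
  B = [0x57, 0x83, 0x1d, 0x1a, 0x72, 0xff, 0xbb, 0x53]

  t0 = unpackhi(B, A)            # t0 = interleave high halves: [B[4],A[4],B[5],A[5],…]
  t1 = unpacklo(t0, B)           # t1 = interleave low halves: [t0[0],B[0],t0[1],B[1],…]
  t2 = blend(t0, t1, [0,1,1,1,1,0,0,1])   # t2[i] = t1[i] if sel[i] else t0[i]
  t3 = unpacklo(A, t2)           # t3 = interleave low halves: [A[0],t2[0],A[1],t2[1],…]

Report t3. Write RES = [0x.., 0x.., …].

RES = [0xa9, 0x72, 0x24, 0x57, 0xf9, 0x0a, 0xc5, 0x83]

→ t0 |72|0a|ff|32|bb|ce|53|94|
→ t1 |72|57|0a|83|ff|1d|32|1a|
→ t2 |72|57|0a|83|ff|ce|53|1a|
→ t3 |a9|72|24|57|f9|0a|c5|83|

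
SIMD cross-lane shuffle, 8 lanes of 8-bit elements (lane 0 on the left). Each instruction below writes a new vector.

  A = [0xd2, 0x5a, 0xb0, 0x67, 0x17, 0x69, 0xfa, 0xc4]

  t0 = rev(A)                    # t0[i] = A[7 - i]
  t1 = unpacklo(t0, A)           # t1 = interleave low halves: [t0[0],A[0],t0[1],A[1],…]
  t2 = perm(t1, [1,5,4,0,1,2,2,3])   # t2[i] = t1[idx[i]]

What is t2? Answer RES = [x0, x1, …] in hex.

→ t0 |c4|fa|69|17|67|b0|5a|d2|
→ t1 |c4|d2|fa|5a|69|b0|17|67|
→ t2 |d2|b0|69|c4|d2|fa|fa|5a|

RES = [ 0xd2  0xb0  0x69  0xc4  0xd2  0xfa  0xfa  0x5a ]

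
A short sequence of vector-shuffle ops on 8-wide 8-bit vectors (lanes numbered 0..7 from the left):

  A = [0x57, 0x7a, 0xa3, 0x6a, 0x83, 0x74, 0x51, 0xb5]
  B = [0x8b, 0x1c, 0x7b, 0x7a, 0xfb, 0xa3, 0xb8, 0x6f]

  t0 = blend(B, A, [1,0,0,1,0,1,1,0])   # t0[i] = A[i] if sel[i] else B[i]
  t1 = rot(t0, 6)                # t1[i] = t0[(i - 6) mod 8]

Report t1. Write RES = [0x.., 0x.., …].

→ t0 |57|1c|7b|6a|fb|74|51|6f|
→ t1 |7b|6a|fb|74|51|6f|57|1c|

RES = [0x7b, 0x6a, 0xfb, 0x74, 0x51, 0x6f, 0x57, 0x1c]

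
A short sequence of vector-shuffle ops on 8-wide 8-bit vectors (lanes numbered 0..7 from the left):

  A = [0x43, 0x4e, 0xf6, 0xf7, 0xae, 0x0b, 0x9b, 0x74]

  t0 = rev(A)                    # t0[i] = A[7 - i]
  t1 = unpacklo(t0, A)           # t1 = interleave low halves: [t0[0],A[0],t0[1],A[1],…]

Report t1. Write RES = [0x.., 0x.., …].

RES = [0x74, 0x43, 0x9b, 0x4e, 0x0b, 0xf6, 0xae, 0xf7]

  t0: 74 9b 0b ae f7 f6 4e 43
  t1: 74 43 9b 4e 0b f6 ae f7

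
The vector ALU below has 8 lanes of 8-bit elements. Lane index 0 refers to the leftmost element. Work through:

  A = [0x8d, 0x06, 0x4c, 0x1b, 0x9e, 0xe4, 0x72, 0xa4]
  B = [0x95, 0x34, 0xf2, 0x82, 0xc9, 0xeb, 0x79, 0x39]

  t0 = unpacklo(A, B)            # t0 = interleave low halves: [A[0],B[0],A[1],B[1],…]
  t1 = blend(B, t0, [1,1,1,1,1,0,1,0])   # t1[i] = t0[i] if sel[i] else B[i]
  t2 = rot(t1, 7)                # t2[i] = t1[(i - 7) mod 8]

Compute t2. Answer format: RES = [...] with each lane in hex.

  t0: 8d 95 06 34 4c f2 1b 82
  t1: 8d 95 06 34 4c eb 1b 39
  t2: 95 06 34 4c eb 1b 39 8d

RES = [0x95, 0x06, 0x34, 0x4c, 0xeb, 0x1b, 0x39, 0x8d]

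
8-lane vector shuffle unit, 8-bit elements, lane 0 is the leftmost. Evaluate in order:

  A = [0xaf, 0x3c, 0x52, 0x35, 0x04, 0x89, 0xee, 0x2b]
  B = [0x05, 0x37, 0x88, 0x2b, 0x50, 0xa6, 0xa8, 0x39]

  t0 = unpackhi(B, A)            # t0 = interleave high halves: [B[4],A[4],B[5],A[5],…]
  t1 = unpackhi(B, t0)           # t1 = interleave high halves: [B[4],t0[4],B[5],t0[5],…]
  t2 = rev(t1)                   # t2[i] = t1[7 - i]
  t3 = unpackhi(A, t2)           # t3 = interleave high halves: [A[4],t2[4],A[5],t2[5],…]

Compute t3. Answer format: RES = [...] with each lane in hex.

→ t0 |50|04|a6|89|a8|ee|39|2b|
→ t1 |50|a8|a6|ee|a8|39|39|2b|
→ t2 |2b|39|39|a8|ee|a6|a8|50|
→ t3 |04|ee|89|a6|ee|a8|2b|50|

RES = [ 0x04  0xee  0x89  0xa6  0xee  0xa8  0x2b  0x50 ]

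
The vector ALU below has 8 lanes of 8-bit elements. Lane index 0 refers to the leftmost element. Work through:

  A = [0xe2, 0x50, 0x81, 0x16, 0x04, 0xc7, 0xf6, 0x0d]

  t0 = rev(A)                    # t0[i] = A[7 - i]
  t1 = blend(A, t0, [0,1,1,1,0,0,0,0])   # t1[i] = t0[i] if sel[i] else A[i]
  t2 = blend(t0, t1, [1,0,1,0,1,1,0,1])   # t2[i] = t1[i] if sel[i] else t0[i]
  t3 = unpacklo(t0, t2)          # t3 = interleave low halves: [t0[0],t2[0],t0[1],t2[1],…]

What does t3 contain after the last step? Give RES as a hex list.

RES = [ 0x0d  0xe2  0xf6  0xf6  0xc7  0xc7  0x04  0x04 ]

  t0: 0d f6 c7 04 16 81 50 e2
  t1: e2 f6 c7 04 04 c7 f6 0d
  t2: e2 f6 c7 04 04 c7 50 0d
  t3: 0d e2 f6 f6 c7 c7 04 04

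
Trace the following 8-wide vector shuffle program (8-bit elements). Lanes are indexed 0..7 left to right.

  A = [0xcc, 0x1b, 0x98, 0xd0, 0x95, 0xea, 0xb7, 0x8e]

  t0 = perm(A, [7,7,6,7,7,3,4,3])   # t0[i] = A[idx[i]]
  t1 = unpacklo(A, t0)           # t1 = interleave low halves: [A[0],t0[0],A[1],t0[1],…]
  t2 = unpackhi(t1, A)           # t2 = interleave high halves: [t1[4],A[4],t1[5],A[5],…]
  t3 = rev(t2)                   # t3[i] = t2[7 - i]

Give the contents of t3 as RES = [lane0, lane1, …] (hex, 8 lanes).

  t0: 8e 8e b7 8e 8e d0 95 d0
  t1: cc 8e 1b 8e 98 b7 d0 8e
  t2: 98 95 b7 ea d0 b7 8e 8e
  t3: 8e 8e b7 d0 ea b7 95 98

RES = [ 0x8e  0x8e  0xb7  0xd0  0xea  0xb7  0x95  0x98 ]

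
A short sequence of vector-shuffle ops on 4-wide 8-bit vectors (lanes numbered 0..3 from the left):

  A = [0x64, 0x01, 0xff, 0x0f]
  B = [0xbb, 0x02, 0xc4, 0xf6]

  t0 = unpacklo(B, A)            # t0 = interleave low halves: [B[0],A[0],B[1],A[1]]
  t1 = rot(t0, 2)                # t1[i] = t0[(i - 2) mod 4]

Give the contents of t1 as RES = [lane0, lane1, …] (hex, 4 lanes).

t0 = [0xbb, 0x64, 0x02, 0x01]
t1 = [0x02, 0x01, 0xbb, 0x64]

RES = [ 0x02  0x01  0xbb  0x64 ]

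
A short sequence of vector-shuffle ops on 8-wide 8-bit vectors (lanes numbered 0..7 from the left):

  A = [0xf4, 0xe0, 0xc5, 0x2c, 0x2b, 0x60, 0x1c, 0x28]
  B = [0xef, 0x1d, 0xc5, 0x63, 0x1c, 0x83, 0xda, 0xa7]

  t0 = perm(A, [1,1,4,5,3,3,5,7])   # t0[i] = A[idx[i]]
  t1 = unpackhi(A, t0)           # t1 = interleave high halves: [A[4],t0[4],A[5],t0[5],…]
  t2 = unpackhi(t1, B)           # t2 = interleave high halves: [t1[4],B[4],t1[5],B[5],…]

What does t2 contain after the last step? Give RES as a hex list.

RES = [0x1c, 0x1c, 0x60, 0x83, 0x28, 0xda, 0x28, 0xa7]

t0 = [0xe0, 0xe0, 0x2b, 0x60, 0x2c, 0x2c, 0x60, 0x28]
t1 = [0x2b, 0x2c, 0x60, 0x2c, 0x1c, 0x60, 0x28, 0x28]
t2 = [0x1c, 0x1c, 0x60, 0x83, 0x28, 0xda, 0x28, 0xa7]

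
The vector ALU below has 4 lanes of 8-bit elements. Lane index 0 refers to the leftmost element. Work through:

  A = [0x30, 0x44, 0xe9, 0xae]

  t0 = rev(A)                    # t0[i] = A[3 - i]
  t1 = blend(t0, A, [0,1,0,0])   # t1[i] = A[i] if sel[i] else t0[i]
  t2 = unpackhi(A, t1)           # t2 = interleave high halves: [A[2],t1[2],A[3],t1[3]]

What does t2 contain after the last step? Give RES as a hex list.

RES = [ 0xe9  0x44  0xae  0x30 ]

  t0: ae e9 44 30
  t1: ae 44 44 30
  t2: e9 44 ae 30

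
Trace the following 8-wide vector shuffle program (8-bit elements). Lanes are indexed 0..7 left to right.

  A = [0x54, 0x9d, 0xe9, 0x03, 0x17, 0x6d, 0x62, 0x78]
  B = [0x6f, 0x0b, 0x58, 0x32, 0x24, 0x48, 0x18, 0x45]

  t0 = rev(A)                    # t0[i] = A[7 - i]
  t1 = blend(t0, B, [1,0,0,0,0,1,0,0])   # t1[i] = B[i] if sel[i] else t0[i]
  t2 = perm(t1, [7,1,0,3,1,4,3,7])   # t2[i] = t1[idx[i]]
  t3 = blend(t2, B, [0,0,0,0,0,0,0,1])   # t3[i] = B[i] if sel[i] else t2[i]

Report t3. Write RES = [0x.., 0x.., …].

RES = [0x54, 0x62, 0x6f, 0x17, 0x62, 0x03, 0x17, 0x45]

→ t0 |78|62|6d|17|03|e9|9d|54|
→ t1 |6f|62|6d|17|03|48|9d|54|
→ t2 |54|62|6f|17|62|03|17|54|
→ t3 |54|62|6f|17|62|03|17|45|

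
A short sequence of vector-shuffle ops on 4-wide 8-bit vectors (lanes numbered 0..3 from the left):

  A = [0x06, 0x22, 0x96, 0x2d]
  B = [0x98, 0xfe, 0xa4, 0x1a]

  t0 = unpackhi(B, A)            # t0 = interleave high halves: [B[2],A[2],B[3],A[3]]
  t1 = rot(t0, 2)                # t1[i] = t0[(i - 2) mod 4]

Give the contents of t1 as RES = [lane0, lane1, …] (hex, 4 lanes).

  t0: a4 96 1a 2d
  t1: 1a 2d a4 96

RES = [0x1a, 0x2d, 0xa4, 0x96]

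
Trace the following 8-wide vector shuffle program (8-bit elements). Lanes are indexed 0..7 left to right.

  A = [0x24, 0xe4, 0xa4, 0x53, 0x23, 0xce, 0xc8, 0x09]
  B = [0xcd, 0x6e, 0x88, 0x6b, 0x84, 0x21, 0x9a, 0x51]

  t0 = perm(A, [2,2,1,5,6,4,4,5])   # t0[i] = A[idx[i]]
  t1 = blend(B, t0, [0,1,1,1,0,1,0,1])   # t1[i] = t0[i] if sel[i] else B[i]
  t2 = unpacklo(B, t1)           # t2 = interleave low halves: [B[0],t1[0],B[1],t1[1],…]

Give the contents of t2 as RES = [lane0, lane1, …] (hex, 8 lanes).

  t0: a4 a4 e4 ce c8 23 23 ce
  t1: cd a4 e4 ce 84 23 9a ce
  t2: cd cd 6e a4 88 e4 6b ce

RES = [ 0xcd  0xcd  0x6e  0xa4  0x88  0xe4  0x6b  0xce ]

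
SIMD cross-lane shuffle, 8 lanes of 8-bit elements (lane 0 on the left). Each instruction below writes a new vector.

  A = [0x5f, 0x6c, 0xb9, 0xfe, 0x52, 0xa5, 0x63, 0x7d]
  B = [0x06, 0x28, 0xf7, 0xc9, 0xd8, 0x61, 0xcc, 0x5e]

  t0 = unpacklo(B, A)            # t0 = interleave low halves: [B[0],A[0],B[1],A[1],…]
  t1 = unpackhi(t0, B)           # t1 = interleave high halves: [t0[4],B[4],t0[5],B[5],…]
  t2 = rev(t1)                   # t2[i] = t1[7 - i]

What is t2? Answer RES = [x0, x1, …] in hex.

RES = [0x5e, 0xfe, 0xcc, 0xc9, 0x61, 0xb9, 0xd8, 0xf7]

t0 = [0x06, 0x5f, 0x28, 0x6c, 0xf7, 0xb9, 0xc9, 0xfe]
t1 = [0xf7, 0xd8, 0xb9, 0x61, 0xc9, 0xcc, 0xfe, 0x5e]
t2 = [0x5e, 0xfe, 0xcc, 0xc9, 0x61, 0xb9, 0xd8, 0xf7]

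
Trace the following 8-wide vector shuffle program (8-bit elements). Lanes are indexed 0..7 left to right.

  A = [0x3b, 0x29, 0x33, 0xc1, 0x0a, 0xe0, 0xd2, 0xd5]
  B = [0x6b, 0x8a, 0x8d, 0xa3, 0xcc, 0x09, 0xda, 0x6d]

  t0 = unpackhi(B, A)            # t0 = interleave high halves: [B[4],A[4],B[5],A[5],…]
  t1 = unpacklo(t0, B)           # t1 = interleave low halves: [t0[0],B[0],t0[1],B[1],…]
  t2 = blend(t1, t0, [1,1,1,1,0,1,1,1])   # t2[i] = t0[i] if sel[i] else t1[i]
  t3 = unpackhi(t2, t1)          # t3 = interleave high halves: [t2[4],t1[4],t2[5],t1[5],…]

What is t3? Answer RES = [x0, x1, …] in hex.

→ t0 |cc|0a|09|e0|da|d2|6d|d5|
→ t1 |cc|6b|0a|8a|09|8d|e0|a3|
→ t2 |cc|0a|09|e0|09|d2|6d|d5|
→ t3 |09|09|d2|8d|6d|e0|d5|a3|

RES = [ 0x09  0x09  0xd2  0x8d  0x6d  0xe0  0xd5  0xa3 ]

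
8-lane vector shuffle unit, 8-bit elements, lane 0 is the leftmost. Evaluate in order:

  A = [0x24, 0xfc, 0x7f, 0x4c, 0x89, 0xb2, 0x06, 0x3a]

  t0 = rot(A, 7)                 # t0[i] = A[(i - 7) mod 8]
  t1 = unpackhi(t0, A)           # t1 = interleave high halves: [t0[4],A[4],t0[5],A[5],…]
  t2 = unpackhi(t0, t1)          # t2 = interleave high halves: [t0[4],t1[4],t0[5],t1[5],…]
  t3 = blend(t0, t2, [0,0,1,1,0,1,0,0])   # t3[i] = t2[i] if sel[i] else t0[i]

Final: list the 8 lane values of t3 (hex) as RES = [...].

  t0: fc 7f 4c 89 b2 06 3a 24
  t1: b2 89 06 b2 3a 06 24 3a
  t2: b2 3a 06 06 3a 24 24 3a
  t3: fc 7f 06 06 b2 24 3a 24

RES = [0xfc, 0x7f, 0x06, 0x06, 0xb2, 0x24, 0x3a, 0x24]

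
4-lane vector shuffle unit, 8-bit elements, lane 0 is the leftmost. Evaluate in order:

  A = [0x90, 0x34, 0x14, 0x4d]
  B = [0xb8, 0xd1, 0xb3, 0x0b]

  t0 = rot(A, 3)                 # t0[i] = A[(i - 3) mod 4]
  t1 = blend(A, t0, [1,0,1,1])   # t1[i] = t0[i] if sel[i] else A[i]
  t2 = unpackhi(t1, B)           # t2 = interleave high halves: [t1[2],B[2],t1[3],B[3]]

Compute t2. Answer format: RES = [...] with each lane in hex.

RES = [ 0x4d  0xb3  0x90  0x0b ]

t0 = [0x34, 0x14, 0x4d, 0x90]
t1 = [0x34, 0x34, 0x4d, 0x90]
t2 = [0x4d, 0xb3, 0x90, 0x0b]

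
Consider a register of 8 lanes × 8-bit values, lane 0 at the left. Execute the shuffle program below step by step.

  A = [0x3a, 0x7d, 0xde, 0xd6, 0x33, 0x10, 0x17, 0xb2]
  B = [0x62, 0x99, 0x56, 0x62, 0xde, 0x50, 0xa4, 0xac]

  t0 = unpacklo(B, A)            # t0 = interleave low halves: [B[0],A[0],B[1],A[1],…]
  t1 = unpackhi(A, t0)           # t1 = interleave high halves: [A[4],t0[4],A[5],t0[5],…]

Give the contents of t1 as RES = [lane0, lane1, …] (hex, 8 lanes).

RES = [0x33, 0x56, 0x10, 0xde, 0x17, 0x62, 0xb2, 0xd6]

  t0: 62 3a 99 7d 56 de 62 d6
  t1: 33 56 10 de 17 62 b2 d6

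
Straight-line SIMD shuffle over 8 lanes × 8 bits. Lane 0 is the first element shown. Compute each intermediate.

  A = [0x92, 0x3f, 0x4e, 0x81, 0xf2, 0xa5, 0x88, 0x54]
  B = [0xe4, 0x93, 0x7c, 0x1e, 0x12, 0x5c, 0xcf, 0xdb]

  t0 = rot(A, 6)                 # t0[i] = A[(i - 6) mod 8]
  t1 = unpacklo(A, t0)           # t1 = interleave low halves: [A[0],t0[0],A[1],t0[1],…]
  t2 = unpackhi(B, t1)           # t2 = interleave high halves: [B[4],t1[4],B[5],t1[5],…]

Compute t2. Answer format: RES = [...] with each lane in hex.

RES = [0x12, 0x4e, 0x5c, 0xf2, 0xcf, 0x81, 0xdb, 0xa5]

t0 = [0x4e, 0x81, 0xf2, 0xa5, 0x88, 0x54, 0x92, 0x3f]
t1 = [0x92, 0x4e, 0x3f, 0x81, 0x4e, 0xf2, 0x81, 0xa5]
t2 = [0x12, 0x4e, 0x5c, 0xf2, 0xcf, 0x81, 0xdb, 0xa5]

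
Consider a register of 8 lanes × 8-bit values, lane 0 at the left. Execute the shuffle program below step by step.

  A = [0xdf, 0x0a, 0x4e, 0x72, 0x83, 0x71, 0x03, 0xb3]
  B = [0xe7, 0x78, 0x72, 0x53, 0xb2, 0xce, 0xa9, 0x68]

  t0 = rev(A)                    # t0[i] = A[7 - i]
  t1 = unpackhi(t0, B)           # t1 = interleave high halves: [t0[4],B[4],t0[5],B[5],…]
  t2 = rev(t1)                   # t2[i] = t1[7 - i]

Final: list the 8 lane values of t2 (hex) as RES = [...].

RES = [ 0x68  0xdf  0xa9  0x0a  0xce  0x4e  0xb2  0x72 ]

→ t0 |b3|03|71|83|72|4e|0a|df|
→ t1 |72|b2|4e|ce|0a|a9|df|68|
→ t2 |68|df|a9|0a|ce|4e|b2|72|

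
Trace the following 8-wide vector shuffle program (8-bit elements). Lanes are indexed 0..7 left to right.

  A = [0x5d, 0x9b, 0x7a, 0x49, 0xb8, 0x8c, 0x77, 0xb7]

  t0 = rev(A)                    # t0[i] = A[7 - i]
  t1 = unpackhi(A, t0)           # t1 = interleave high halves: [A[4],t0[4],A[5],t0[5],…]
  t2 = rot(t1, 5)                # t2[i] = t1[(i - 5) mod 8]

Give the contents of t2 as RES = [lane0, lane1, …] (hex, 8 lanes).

RES = [ 0x7a  0x77  0x9b  0xb7  0x5d  0xb8  0x49  0x8c ]

→ t0 |b7|77|8c|b8|49|7a|9b|5d|
→ t1 |b8|49|8c|7a|77|9b|b7|5d|
→ t2 |7a|77|9b|b7|5d|b8|49|8c|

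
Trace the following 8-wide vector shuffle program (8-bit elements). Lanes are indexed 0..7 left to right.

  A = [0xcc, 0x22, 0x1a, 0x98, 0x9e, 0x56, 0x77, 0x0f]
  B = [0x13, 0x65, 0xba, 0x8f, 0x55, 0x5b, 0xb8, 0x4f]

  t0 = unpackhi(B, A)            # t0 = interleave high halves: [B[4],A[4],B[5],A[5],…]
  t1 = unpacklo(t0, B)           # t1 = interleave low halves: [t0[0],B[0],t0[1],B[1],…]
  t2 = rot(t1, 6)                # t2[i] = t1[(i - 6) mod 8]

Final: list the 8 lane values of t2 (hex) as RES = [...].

RES = [ 0x9e  0x65  0x5b  0xba  0x56  0x8f  0x55  0x13 ]

→ t0 |55|9e|5b|56|b8|77|4f|0f|
→ t1 |55|13|9e|65|5b|ba|56|8f|
→ t2 |9e|65|5b|ba|56|8f|55|13|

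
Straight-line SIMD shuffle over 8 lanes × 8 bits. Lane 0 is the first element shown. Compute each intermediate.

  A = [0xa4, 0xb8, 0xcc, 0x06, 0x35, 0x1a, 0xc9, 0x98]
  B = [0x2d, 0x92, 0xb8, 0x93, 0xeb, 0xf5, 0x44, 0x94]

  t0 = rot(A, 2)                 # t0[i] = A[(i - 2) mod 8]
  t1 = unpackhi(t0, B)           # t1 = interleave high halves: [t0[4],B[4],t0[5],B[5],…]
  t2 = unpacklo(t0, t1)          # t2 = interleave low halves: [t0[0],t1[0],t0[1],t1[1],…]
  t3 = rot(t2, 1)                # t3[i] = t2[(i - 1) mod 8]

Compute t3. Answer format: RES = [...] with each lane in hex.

RES = [0xf5, 0xc9, 0xcc, 0x98, 0xeb, 0xa4, 0x06, 0xb8]

  t0: c9 98 a4 b8 cc 06 35 1a
  t1: cc eb 06 f5 35 44 1a 94
  t2: c9 cc 98 eb a4 06 b8 f5
  t3: f5 c9 cc 98 eb a4 06 b8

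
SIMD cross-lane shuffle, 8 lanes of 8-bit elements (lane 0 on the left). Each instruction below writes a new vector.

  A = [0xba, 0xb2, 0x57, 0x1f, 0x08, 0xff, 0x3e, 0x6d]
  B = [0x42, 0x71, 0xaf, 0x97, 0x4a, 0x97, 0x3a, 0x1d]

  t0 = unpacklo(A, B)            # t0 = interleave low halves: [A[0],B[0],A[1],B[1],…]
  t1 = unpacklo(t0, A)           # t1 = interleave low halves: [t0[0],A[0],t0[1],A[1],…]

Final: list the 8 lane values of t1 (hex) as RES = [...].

→ t0 |ba|42|b2|71|57|af|1f|97|
→ t1 |ba|ba|42|b2|b2|57|71|1f|

RES = [0xba, 0xba, 0x42, 0xb2, 0xb2, 0x57, 0x71, 0x1f]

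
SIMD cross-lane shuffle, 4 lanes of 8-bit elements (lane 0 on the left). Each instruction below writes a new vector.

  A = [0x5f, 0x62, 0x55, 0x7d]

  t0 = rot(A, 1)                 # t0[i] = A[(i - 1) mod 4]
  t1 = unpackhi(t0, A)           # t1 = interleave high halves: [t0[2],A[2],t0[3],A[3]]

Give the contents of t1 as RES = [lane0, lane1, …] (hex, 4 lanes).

  t0: 7d 5f 62 55
  t1: 62 55 55 7d

RES = [ 0x62  0x55  0x55  0x7d ]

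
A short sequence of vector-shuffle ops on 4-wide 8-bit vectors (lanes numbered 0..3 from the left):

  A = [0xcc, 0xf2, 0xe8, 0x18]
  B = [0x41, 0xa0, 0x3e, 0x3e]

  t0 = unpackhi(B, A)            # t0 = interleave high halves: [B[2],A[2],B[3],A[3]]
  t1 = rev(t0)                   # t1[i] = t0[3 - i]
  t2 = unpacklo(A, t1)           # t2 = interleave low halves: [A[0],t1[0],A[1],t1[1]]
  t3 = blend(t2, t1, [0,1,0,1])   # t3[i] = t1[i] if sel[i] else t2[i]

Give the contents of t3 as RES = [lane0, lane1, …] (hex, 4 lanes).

RES = [ 0xcc  0x3e  0xf2  0x3e ]

t0 = [0x3e, 0xe8, 0x3e, 0x18]
t1 = [0x18, 0x3e, 0xe8, 0x3e]
t2 = [0xcc, 0x18, 0xf2, 0x3e]
t3 = [0xcc, 0x3e, 0xf2, 0x3e]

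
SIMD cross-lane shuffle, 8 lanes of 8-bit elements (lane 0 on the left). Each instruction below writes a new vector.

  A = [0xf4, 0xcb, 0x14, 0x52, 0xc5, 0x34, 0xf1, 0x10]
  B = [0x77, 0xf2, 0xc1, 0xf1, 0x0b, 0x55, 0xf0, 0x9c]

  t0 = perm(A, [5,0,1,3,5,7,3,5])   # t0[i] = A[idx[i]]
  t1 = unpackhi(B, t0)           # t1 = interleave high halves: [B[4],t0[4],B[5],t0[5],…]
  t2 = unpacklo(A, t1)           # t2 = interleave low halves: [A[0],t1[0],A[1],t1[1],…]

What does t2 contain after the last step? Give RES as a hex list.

RES = [0xf4, 0x0b, 0xcb, 0x34, 0x14, 0x55, 0x52, 0x10]

t0 = [0x34, 0xf4, 0xcb, 0x52, 0x34, 0x10, 0x52, 0x34]
t1 = [0x0b, 0x34, 0x55, 0x10, 0xf0, 0x52, 0x9c, 0x34]
t2 = [0xf4, 0x0b, 0xcb, 0x34, 0x14, 0x55, 0x52, 0x10]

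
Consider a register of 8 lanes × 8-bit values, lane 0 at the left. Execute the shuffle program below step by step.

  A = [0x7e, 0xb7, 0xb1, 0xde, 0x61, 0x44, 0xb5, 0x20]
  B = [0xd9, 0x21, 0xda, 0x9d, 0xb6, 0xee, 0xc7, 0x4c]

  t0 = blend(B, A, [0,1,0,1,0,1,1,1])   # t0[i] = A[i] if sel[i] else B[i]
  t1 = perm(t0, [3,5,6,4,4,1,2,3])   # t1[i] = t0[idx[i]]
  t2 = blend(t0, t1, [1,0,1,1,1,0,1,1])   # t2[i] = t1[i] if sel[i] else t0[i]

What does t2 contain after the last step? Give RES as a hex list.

RES = [ 0xde  0xb7  0xb5  0xb6  0xb6  0x44  0xda  0xde ]

t0 = [0xd9, 0xb7, 0xda, 0xde, 0xb6, 0x44, 0xb5, 0x20]
t1 = [0xde, 0x44, 0xb5, 0xb6, 0xb6, 0xb7, 0xda, 0xde]
t2 = [0xde, 0xb7, 0xb5, 0xb6, 0xb6, 0x44, 0xda, 0xde]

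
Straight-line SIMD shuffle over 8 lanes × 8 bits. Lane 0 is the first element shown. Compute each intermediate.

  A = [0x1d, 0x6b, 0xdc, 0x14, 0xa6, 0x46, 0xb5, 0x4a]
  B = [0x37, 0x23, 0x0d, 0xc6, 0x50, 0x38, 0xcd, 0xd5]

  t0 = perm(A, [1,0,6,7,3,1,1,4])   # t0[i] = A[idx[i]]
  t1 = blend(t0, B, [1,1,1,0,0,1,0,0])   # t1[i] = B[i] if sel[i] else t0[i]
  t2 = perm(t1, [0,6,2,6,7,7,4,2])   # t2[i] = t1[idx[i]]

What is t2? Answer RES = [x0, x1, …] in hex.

RES = [ 0x37  0x6b  0x0d  0x6b  0xa6  0xa6  0x14  0x0d ]

→ t0 |6b|1d|b5|4a|14|6b|6b|a6|
→ t1 |37|23|0d|4a|14|38|6b|a6|
→ t2 |37|6b|0d|6b|a6|a6|14|0d|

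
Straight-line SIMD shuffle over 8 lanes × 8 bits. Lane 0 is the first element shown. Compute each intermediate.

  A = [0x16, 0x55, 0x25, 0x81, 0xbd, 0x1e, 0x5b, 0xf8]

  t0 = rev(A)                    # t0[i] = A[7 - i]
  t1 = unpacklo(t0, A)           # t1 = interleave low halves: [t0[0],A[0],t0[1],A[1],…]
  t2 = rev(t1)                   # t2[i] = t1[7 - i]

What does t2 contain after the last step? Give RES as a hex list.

RES = [0x81, 0xbd, 0x25, 0x1e, 0x55, 0x5b, 0x16, 0xf8]

t0 = [0xf8, 0x5b, 0x1e, 0xbd, 0x81, 0x25, 0x55, 0x16]
t1 = [0xf8, 0x16, 0x5b, 0x55, 0x1e, 0x25, 0xbd, 0x81]
t2 = [0x81, 0xbd, 0x25, 0x1e, 0x55, 0x5b, 0x16, 0xf8]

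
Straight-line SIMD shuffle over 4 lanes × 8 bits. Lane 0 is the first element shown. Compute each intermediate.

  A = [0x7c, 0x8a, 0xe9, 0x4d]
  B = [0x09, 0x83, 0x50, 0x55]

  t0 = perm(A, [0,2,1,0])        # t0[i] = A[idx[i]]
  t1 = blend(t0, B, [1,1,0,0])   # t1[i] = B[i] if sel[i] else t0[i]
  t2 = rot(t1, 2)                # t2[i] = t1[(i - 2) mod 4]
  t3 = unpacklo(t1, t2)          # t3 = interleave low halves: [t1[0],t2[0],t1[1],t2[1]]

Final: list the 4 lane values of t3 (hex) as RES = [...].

RES = [0x09, 0x8a, 0x83, 0x7c]

  t0: 7c e9 8a 7c
  t1: 09 83 8a 7c
  t2: 8a 7c 09 83
  t3: 09 8a 83 7c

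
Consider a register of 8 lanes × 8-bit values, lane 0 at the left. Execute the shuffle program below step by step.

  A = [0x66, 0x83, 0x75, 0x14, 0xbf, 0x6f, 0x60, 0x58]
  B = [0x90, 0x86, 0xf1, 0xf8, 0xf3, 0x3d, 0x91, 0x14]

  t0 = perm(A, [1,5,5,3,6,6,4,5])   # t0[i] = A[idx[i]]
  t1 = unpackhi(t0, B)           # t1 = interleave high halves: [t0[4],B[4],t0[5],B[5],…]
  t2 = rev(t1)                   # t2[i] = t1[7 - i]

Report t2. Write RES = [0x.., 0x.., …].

RES = [ 0x14  0x6f  0x91  0xbf  0x3d  0x60  0xf3  0x60 ]

  t0: 83 6f 6f 14 60 60 bf 6f
  t1: 60 f3 60 3d bf 91 6f 14
  t2: 14 6f 91 bf 3d 60 f3 60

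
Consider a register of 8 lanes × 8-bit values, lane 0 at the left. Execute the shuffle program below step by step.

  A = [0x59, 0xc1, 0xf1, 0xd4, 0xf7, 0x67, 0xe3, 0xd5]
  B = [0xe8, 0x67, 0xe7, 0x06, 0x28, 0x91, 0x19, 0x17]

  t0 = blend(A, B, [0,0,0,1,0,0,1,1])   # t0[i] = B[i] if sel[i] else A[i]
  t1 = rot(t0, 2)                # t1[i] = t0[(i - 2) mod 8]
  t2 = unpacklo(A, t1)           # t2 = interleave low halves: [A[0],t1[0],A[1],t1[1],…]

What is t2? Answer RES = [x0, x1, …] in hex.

RES = [0x59, 0x19, 0xc1, 0x17, 0xf1, 0x59, 0xd4, 0xc1]

  t0: 59 c1 f1 06 f7 67 19 17
  t1: 19 17 59 c1 f1 06 f7 67
  t2: 59 19 c1 17 f1 59 d4 c1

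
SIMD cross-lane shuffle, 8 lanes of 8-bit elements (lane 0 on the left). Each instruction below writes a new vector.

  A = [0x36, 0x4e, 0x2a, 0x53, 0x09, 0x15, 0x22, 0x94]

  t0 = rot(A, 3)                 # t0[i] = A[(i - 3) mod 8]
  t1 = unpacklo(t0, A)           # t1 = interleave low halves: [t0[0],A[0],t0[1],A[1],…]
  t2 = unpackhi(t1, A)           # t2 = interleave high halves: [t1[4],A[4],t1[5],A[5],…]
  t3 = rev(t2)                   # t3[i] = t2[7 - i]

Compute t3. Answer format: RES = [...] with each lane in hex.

→ t0 |15|22|94|36|4e|2a|53|09|
→ t1 |15|36|22|4e|94|2a|36|53|
→ t2 |94|09|2a|15|36|22|53|94|
→ t3 |94|53|22|36|15|2a|09|94|

RES = [0x94, 0x53, 0x22, 0x36, 0x15, 0x2a, 0x09, 0x94]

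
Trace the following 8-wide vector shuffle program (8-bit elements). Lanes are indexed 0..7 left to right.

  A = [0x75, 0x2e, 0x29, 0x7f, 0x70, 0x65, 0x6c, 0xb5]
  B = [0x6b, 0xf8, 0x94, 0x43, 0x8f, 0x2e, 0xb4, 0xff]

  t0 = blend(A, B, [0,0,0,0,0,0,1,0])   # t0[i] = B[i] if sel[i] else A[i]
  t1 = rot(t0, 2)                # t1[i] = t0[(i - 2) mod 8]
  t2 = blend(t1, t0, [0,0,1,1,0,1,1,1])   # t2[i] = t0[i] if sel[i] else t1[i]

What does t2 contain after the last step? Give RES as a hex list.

  t0: 75 2e 29 7f 70 65 b4 b5
  t1: b4 b5 75 2e 29 7f 70 65
  t2: b4 b5 29 7f 29 65 b4 b5

RES = [0xb4, 0xb5, 0x29, 0x7f, 0x29, 0x65, 0xb4, 0xb5]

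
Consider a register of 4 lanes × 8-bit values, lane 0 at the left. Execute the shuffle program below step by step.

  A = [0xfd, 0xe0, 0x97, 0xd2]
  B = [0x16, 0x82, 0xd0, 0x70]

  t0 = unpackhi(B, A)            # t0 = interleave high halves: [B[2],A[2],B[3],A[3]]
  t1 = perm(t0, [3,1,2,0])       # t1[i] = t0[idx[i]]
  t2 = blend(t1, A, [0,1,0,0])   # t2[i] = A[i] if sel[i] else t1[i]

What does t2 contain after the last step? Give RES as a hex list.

  t0: d0 97 70 d2
  t1: d2 97 70 d0
  t2: d2 e0 70 d0

RES = [ 0xd2  0xe0  0x70  0xd0 ]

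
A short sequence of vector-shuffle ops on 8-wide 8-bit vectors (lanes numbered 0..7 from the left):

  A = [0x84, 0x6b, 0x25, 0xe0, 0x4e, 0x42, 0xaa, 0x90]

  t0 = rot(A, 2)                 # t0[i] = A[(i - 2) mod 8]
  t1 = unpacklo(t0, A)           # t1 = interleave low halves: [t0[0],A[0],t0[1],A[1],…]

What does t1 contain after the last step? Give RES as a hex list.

RES = [0xaa, 0x84, 0x90, 0x6b, 0x84, 0x25, 0x6b, 0xe0]

  t0: aa 90 84 6b 25 e0 4e 42
  t1: aa 84 90 6b 84 25 6b e0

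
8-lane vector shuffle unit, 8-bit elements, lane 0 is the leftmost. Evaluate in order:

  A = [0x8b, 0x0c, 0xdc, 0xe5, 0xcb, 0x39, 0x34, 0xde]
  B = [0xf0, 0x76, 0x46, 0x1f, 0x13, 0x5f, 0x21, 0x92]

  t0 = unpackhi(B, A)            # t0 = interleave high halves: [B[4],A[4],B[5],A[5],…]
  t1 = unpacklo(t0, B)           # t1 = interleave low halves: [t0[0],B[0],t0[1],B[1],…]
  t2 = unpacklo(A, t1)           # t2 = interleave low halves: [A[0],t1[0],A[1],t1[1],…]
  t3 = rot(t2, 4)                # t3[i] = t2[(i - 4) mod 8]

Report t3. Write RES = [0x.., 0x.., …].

→ t0 |13|cb|5f|39|21|34|92|de|
→ t1 |13|f0|cb|76|5f|46|39|1f|
→ t2 |8b|13|0c|f0|dc|cb|e5|76|
→ t3 |dc|cb|e5|76|8b|13|0c|f0|

RES = [ 0xdc  0xcb  0xe5  0x76  0x8b  0x13  0x0c  0xf0 ]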